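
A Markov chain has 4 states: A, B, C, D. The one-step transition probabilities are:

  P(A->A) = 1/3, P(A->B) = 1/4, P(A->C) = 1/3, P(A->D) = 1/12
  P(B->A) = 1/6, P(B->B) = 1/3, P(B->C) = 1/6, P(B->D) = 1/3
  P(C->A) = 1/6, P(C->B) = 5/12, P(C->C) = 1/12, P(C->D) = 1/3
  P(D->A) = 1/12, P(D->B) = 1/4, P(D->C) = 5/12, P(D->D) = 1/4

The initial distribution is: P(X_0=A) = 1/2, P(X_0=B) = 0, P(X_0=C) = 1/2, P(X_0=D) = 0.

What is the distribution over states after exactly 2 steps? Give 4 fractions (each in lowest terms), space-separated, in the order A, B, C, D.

Propagating the distribution step by step (d_{t+1} = d_t * P):
d_0 = (A=1/2, B=0, C=1/2, D=0)
  d_1[A] = 1/2*1/3 + 0*1/6 + 1/2*1/6 + 0*1/12 = 1/4
  d_1[B] = 1/2*1/4 + 0*1/3 + 1/2*5/12 + 0*1/4 = 1/3
  d_1[C] = 1/2*1/3 + 0*1/6 + 1/2*1/12 + 0*5/12 = 5/24
  d_1[D] = 1/2*1/12 + 0*1/3 + 1/2*1/3 + 0*1/4 = 5/24
d_1 = (A=1/4, B=1/3, C=5/24, D=5/24)
  d_2[A] = 1/4*1/3 + 1/3*1/6 + 5/24*1/6 + 5/24*1/12 = 55/288
  d_2[B] = 1/4*1/4 + 1/3*1/3 + 5/24*5/12 + 5/24*1/4 = 5/16
  d_2[C] = 1/4*1/3 + 1/3*1/6 + 5/24*1/12 + 5/24*5/12 = 35/144
  d_2[D] = 1/4*1/12 + 1/3*1/3 + 5/24*1/3 + 5/24*1/4 = 73/288
d_2 = (A=55/288, B=5/16, C=35/144, D=73/288)

Answer: 55/288 5/16 35/144 73/288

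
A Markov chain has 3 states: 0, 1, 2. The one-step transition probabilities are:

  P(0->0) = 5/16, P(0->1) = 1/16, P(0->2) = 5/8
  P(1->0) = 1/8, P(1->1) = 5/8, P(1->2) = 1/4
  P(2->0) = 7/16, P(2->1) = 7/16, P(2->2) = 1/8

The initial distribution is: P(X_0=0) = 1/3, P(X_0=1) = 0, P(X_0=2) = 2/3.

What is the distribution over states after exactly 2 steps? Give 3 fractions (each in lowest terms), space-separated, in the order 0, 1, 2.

Propagating the distribution step by step (d_{t+1} = d_t * P):
d_0 = (0=1/3, 1=0, 2=2/3)
  d_1[0] = 1/3*5/16 + 0*1/8 + 2/3*7/16 = 19/48
  d_1[1] = 1/3*1/16 + 0*5/8 + 2/3*7/16 = 5/16
  d_1[2] = 1/3*5/8 + 0*1/4 + 2/3*1/8 = 7/24
d_1 = (0=19/48, 1=5/16, 2=7/24)
  d_2[0] = 19/48*5/16 + 5/16*1/8 + 7/24*7/16 = 223/768
  d_2[1] = 19/48*1/16 + 5/16*5/8 + 7/24*7/16 = 89/256
  d_2[2] = 19/48*5/8 + 5/16*1/4 + 7/24*1/8 = 139/384
d_2 = (0=223/768, 1=89/256, 2=139/384)

Answer: 223/768 89/256 139/384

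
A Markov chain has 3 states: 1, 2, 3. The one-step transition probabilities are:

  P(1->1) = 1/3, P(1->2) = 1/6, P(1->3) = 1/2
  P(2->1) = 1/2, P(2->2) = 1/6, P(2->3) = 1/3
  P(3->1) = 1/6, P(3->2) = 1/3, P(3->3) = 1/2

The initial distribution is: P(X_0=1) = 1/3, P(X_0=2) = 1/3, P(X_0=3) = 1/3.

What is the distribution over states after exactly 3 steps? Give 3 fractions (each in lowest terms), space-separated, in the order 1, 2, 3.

Answer: 8/27 79/324 149/324

Derivation:
Propagating the distribution step by step (d_{t+1} = d_t * P):
d_0 = (1=1/3, 2=1/3, 3=1/3)
  d_1[1] = 1/3*1/3 + 1/3*1/2 + 1/3*1/6 = 1/3
  d_1[2] = 1/3*1/6 + 1/3*1/6 + 1/3*1/3 = 2/9
  d_1[3] = 1/3*1/2 + 1/3*1/3 + 1/3*1/2 = 4/9
d_1 = (1=1/3, 2=2/9, 3=4/9)
  d_2[1] = 1/3*1/3 + 2/9*1/2 + 4/9*1/6 = 8/27
  d_2[2] = 1/3*1/6 + 2/9*1/6 + 4/9*1/3 = 13/54
  d_2[3] = 1/3*1/2 + 2/9*1/3 + 4/9*1/2 = 25/54
d_2 = (1=8/27, 2=13/54, 3=25/54)
  d_3[1] = 8/27*1/3 + 13/54*1/2 + 25/54*1/6 = 8/27
  d_3[2] = 8/27*1/6 + 13/54*1/6 + 25/54*1/3 = 79/324
  d_3[3] = 8/27*1/2 + 13/54*1/3 + 25/54*1/2 = 149/324
d_3 = (1=8/27, 2=79/324, 3=149/324)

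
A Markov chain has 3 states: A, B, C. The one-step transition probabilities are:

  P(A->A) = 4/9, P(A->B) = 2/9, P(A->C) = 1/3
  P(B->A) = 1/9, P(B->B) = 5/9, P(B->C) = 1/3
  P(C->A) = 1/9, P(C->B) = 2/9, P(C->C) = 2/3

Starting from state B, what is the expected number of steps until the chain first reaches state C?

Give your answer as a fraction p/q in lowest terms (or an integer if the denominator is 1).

Let h_i = expected steps to first reach C from state i.
Boundary: h_C = 0.
First-step equations for the other states:
  h_A = 1 + 4/9*h_A + 2/9*h_B + 1/3*h_C
  h_B = 1 + 1/9*h_A + 5/9*h_B + 1/3*h_C

Substituting h_C = 0 and rearranging gives the linear system (I - Q) h = 1:
  [5/9, -2/9] . (h_A, h_B) = 1
  [-1/9, 4/9] . (h_A, h_B) = 1

Solving yields:
  h_A = 3
  h_B = 3

Starting state is B, so the expected hitting time is h_B = 3.

Answer: 3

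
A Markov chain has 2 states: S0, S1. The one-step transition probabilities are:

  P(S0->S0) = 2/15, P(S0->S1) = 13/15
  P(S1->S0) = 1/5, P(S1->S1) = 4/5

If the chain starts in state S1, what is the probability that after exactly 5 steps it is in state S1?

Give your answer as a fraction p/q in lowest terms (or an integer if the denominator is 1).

Answer: 205664/253125

Derivation:
Computing P^5 by repeated multiplication:
P^1 =
  S0: [2/15, 13/15]
  S1: [1/5, 4/5]
P^2 =
  S0: [43/225, 182/225]
  S1: [14/75, 61/75]
P^3 =
  S0: [632/3375, 2743/3375]
  S1: [211/1125, 914/1125]
P^4 =
  S0: [9493/50625, 41132/50625]
  S1: [3164/16875, 13711/16875]
P^5 =
  S0: [142382/759375, 616993/759375]
  S1: [47461/253125, 205664/253125]

(P^5)[S1 -> S1] = 205664/253125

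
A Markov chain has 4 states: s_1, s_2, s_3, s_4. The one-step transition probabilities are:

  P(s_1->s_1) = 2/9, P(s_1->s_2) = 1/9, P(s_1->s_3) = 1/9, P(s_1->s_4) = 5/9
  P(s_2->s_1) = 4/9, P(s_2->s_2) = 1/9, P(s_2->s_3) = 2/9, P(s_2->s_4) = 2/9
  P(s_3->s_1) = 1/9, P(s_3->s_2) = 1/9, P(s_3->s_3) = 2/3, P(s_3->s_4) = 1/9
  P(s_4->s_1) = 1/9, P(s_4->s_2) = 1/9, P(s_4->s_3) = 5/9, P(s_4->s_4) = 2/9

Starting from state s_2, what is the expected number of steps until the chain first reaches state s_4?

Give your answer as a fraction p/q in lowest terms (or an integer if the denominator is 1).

Answer: 117/32

Derivation:
Let h_i = expected steps to first reach s_4 from state i.
Boundary: h_s_4 = 0.
First-step equations for the other states:
  h_s_1 = 1 + 2/9*h_s_1 + 1/9*h_s_2 + 1/9*h_s_3 + 5/9*h_s_4
  h_s_2 = 1 + 4/9*h_s_1 + 1/9*h_s_2 + 2/9*h_s_3 + 2/9*h_s_4
  h_s_3 = 1 + 1/9*h_s_1 + 1/9*h_s_2 + 2/3*h_s_3 + 1/9*h_s_4

Substituting h_s_4 = 0 and rearranging gives the linear system (I - Q) h = 1:
  [7/9, -1/9, -1/9] . (h_s_1, h_s_2, h_s_3) = 1
  [-4/9, 8/9, -2/9] . (h_s_1, h_s_2, h_s_3) = 1
  [-1/9, -1/9, 1/3] . (h_s_1, h_s_2, h_s_3) = 1

Solving yields:
  h_s_1 = 81/32
  h_s_2 = 117/32
  h_s_3 = 81/16

Starting state is s_2, so the expected hitting time is h_s_2 = 117/32.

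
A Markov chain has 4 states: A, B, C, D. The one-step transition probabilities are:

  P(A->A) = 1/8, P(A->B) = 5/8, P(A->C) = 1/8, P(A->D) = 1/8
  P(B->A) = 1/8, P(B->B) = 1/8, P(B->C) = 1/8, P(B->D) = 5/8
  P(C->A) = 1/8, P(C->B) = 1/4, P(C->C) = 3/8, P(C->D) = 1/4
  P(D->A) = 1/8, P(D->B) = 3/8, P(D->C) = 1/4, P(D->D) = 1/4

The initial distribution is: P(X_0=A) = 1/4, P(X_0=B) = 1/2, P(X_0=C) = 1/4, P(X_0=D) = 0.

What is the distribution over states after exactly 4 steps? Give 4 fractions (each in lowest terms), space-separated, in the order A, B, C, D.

Answer: 1/8 4969/16384 1841/8192 5685/16384

Derivation:
Propagating the distribution step by step (d_{t+1} = d_t * P):
d_0 = (A=1/4, B=1/2, C=1/4, D=0)
  d_1[A] = 1/4*1/8 + 1/2*1/8 + 1/4*1/8 + 0*1/8 = 1/8
  d_1[B] = 1/4*5/8 + 1/2*1/8 + 1/4*1/4 + 0*3/8 = 9/32
  d_1[C] = 1/4*1/8 + 1/2*1/8 + 1/4*3/8 + 0*1/4 = 3/16
  d_1[D] = 1/4*1/8 + 1/2*5/8 + 1/4*1/4 + 0*1/4 = 13/32
d_1 = (A=1/8, B=9/32, C=3/16, D=13/32)
  d_2[A] = 1/8*1/8 + 9/32*1/8 + 3/16*1/8 + 13/32*1/8 = 1/8
  d_2[B] = 1/8*5/8 + 9/32*1/8 + 3/16*1/4 + 13/32*3/8 = 5/16
  d_2[C] = 1/8*1/8 + 9/32*1/8 + 3/16*3/8 + 13/32*1/4 = 57/256
  d_2[D] = 1/8*1/8 + 9/32*5/8 + 3/16*1/4 + 13/32*1/4 = 87/256
d_2 = (A=1/8, B=5/16, C=57/256, D=87/256)
  d_3[A] = 1/8*1/8 + 5/16*1/8 + 57/256*1/8 + 87/256*1/8 = 1/8
  d_3[B] = 1/8*5/8 + 5/16*1/8 + 57/256*1/4 + 87/256*3/8 = 615/2048
  d_3[C] = 1/8*1/8 + 5/16*1/8 + 57/256*3/8 + 87/256*1/4 = 457/2048
  d_3[D] = 1/8*1/8 + 5/16*5/8 + 57/256*1/4 + 87/256*1/4 = 45/128
d_3 = (A=1/8, B=615/2048, C=457/2048, D=45/128)
  d_4[A] = 1/8*1/8 + 615/2048*1/8 + 457/2048*1/8 + 45/128*1/8 = 1/8
  d_4[B] = 1/8*5/8 + 615/2048*1/8 + 457/2048*1/4 + 45/128*3/8 = 4969/16384
  d_4[C] = 1/8*1/8 + 615/2048*1/8 + 457/2048*3/8 + 45/128*1/4 = 1841/8192
  d_4[D] = 1/8*1/8 + 615/2048*5/8 + 457/2048*1/4 + 45/128*1/4 = 5685/16384
d_4 = (A=1/8, B=4969/16384, C=1841/8192, D=5685/16384)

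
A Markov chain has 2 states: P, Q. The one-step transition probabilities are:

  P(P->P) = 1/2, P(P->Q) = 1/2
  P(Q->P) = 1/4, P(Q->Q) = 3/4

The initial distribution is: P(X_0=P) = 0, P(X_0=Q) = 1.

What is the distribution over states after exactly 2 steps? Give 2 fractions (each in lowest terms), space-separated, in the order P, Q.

Answer: 5/16 11/16

Derivation:
Propagating the distribution step by step (d_{t+1} = d_t * P):
d_0 = (P=0, Q=1)
  d_1[P] = 0*1/2 + 1*1/4 = 1/4
  d_1[Q] = 0*1/2 + 1*3/4 = 3/4
d_1 = (P=1/4, Q=3/4)
  d_2[P] = 1/4*1/2 + 3/4*1/4 = 5/16
  d_2[Q] = 1/4*1/2 + 3/4*3/4 = 11/16
d_2 = (P=5/16, Q=11/16)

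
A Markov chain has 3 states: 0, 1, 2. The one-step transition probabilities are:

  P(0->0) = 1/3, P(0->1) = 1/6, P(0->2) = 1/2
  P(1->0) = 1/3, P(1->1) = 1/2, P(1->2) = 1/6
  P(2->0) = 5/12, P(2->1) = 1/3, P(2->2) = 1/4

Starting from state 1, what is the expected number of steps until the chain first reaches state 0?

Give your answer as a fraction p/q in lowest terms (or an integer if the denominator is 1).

Answer: 66/23

Derivation:
Let h_i = expected steps to first reach 0 from state i.
Boundary: h_0 = 0.
First-step equations for the other states:
  h_1 = 1 + 1/3*h_0 + 1/2*h_1 + 1/6*h_2
  h_2 = 1 + 5/12*h_0 + 1/3*h_1 + 1/4*h_2

Substituting h_0 = 0 and rearranging gives the linear system (I - Q) h = 1:
  [1/2, -1/6] . (h_1, h_2) = 1
  [-1/3, 3/4] . (h_1, h_2) = 1

Solving yields:
  h_1 = 66/23
  h_2 = 60/23

Starting state is 1, so the expected hitting time is h_1 = 66/23.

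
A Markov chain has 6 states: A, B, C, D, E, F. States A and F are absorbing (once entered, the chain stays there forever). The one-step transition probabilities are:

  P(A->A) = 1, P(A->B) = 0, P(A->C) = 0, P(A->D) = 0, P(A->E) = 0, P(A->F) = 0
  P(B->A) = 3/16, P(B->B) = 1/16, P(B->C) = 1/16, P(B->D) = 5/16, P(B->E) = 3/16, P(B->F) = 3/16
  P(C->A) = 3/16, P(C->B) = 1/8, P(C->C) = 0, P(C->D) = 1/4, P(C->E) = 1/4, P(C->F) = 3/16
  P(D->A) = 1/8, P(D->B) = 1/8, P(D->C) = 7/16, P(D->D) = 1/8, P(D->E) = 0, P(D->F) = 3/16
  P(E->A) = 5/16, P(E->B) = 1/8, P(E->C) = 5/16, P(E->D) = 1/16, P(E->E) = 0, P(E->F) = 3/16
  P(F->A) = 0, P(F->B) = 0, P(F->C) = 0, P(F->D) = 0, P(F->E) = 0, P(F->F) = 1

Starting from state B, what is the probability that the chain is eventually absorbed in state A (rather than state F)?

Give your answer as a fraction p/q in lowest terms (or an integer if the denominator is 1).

Let a_i = P(absorbed in A | start in state i).
Boundary conditions: a_A = 1, a_F = 0.
For each transient state i, a_i = sum_j P(i->j) * a_j:
  a_B = 3/16*a_A + 1/16*a_B + 1/16*a_C + 5/16*a_D + 3/16*a_E + 3/16*a_F
  a_C = 3/16*a_A + 1/8*a_B + 0*a_C + 1/4*a_D + 1/4*a_E + 3/16*a_F
  a_D = 1/8*a_A + 1/8*a_B + 7/16*a_C + 1/8*a_D + 0*a_E + 3/16*a_F
  a_E = 5/16*a_A + 1/8*a_B + 5/16*a_C + 1/16*a_D + 0*a_E + 3/16*a_F

Substituting a_A = 1 and a_F = 0, rearrange to (I - Q) a = r where r[i] = P(i -> A):
  [15/16, -1/16, -5/16, -3/16] . (a_B, a_C, a_D, a_E) = 3/16
  [-1/8, 1, -1/4, -1/4] . (a_B, a_C, a_D, a_E) = 3/16
  [-1/8, -7/16, 7/8, 0] . (a_B, a_C, a_D, a_E) = 1/8
  [-1/8, -5/16, -1/16, 1] . (a_B, a_C, a_D, a_E) = 5/16

Solving yields:
  a_B = 18161/36110
  a_C = 9181/18055
  a_D = 8467/18055
  a_E = 20351/36110

Starting state is B, so the absorption probability is a_B = 18161/36110.

Answer: 18161/36110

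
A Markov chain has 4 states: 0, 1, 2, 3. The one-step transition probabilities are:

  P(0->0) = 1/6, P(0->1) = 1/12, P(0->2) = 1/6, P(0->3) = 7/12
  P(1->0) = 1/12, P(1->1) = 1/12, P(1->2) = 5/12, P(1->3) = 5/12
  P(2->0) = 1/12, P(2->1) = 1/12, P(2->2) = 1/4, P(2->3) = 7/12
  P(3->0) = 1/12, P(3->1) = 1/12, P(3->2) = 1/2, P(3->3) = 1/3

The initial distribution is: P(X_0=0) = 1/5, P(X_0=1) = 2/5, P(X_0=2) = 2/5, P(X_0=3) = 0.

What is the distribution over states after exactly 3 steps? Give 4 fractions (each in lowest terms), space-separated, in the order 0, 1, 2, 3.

Propagating the distribution step by step (d_{t+1} = d_t * P):
d_0 = (0=1/5, 1=2/5, 2=2/5, 3=0)
  d_1[0] = 1/5*1/6 + 2/5*1/12 + 2/5*1/12 + 0*1/12 = 1/10
  d_1[1] = 1/5*1/12 + 2/5*1/12 + 2/5*1/12 + 0*1/12 = 1/12
  d_1[2] = 1/5*1/6 + 2/5*5/12 + 2/5*1/4 + 0*1/2 = 3/10
  d_1[3] = 1/5*7/12 + 2/5*5/12 + 2/5*7/12 + 0*1/3 = 31/60
d_1 = (0=1/10, 1=1/12, 2=3/10, 3=31/60)
  d_2[0] = 1/10*1/6 + 1/12*1/12 + 3/10*1/12 + 31/60*1/12 = 11/120
  d_2[1] = 1/10*1/12 + 1/12*1/12 + 3/10*1/12 + 31/60*1/12 = 1/12
  d_2[2] = 1/10*1/6 + 1/12*5/12 + 3/10*1/4 + 31/60*1/2 = 277/720
  d_2[3] = 1/10*7/12 + 1/12*5/12 + 3/10*7/12 + 31/60*1/3 = 317/720
d_2 = (0=11/120, 1=1/12, 2=277/720, 3=317/720)
  d_3[0] = 11/120*1/6 + 1/12*1/12 + 277/720*1/12 + 317/720*1/12 = 131/1440
  d_3[1] = 11/120*1/12 + 1/12*1/12 + 277/720*1/12 + 317/720*1/12 = 1/12
  d_3[2] = 11/120*1/6 + 1/12*5/12 + 277/720*1/4 + 317/720*1/2 = 211/576
  d_3[3] = 11/120*7/12 + 1/12*5/12 + 277/720*7/12 + 317/720*1/3 = 147/320
d_3 = (0=131/1440, 1=1/12, 2=211/576, 3=147/320)

Answer: 131/1440 1/12 211/576 147/320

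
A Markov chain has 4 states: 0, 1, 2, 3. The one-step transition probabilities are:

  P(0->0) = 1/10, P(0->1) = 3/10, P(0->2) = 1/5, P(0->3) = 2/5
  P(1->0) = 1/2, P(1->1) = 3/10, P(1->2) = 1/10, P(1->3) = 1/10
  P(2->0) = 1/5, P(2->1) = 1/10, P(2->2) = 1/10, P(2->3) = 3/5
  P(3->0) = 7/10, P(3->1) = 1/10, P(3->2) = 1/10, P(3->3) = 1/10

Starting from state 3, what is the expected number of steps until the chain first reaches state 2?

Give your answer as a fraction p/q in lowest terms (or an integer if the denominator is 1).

Let h_i = expected steps to first reach 2 from state i.
Boundary: h_2 = 0.
First-step equations for the other states:
  h_0 = 1 + 1/10*h_0 + 3/10*h_1 + 1/5*h_2 + 2/5*h_3
  h_1 = 1 + 1/2*h_0 + 3/10*h_1 + 1/10*h_2 + 1/10*h_3
  h_3 = 1 + 7/10*h_0 + 1/10*h_1 + 1/10*h_2 + 1/10*h_3

Substituting h_2 = 0 and rearranging gives the linear system (I - Q) h = 1:
  [9/10, -3/10, -2/5] . (h_0, h_1, h_3) = 1
  [-1/2, 7/10, -1/10] . (h_0, h_1, h_3) = 1
  [-7/10, -1/10, 9/10] . (h_0, h_1, h_3) = 1

Solving yields:
  h_0 = 20/3
  h_1 = 670/93
  h_3 = 220/31

Starting state is 3, so the expected hitting time is h_3 = 220/31.

Answer: 220/31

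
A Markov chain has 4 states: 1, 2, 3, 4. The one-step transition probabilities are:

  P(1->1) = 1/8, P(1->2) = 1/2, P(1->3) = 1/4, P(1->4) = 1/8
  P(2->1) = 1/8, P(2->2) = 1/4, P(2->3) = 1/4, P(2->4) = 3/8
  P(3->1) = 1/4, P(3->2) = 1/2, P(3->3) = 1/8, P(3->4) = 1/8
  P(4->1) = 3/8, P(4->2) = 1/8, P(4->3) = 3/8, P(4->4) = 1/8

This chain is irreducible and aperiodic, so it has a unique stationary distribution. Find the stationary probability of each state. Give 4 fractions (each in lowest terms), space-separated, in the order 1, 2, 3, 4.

Answer: 161/774 29/86 95/387 9/43

Derivation:
The stationary distribution satisfies pi = pi * P, i.e.:
  pi_1 = 1/8*pi_1 + 1/8*pi_2 + 1/4*pi_3 + 3/8*pi_4
  pi_2 = 1/2*pi_1 + 1/4*pi_2 + 1/2*pi_3 + 1/8*pi_4
  pi_3 = 1/4*pi_1 + 1/4*pi_2 + 1/8*pi_3 + 3/8*pi_4
  pi_4 = 1/8*pi_1 + 3/8*pi_2 + 1/8*pi_3 + 1/8*pi_4
with normalization: pi_1 + pi_2 + pi_3 + pi_4 = 1.

Using the first 3 balance equations plus normalization, the linear system A*pi = b is:
  [-7/8, 1/8, 1/4, 3/8] . pi = 0
  [1/2, -3/4, 1/2, 1/8] . pi = 0
  [1/4, 1/4, -7/8, 3/8] . pi = 0
  [1, 1, 1, 1] . pi = 1

Solving yields:
  pi_1 = 161/774
  pi_2 = 29/86
  pi_3 = 95/387
  pi_4 = 9/43

Verification (pi * P):
  161/774*1/8 + 29/86*1/8 + 95/387*1/4 + 9/43*3/8 = 161/774 = pi_1  (ok)
  161/774*1/2 + 29/86*1/4 + 95/387*1/2 + 9/43*1/8 = 29/86 = pi_2  (ok)
  161/774*1/4 + 29/86*1/4 + 95/387*1/8 + 9/43*3/8 = 95/387 = pi_3  (ok)
  161/774*1/8 + 29/86*3/8 + 95/387*1/8 + 9/43*1/8 = 9/43 = pi_4  (ok)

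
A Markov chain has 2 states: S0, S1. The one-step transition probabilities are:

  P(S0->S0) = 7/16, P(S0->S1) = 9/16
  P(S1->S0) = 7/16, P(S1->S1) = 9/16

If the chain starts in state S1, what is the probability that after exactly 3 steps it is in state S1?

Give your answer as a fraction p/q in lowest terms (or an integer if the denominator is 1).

Computing P^3 by repeated multiplication:
P^1 =
  S0: [7/16, 9/16]
  S1: [7/16, 9/16]
P^2 =
  S0: [7/16, 9/16]
  S1: [7/16, 9/16]
P^3 =
  S0: [7/16, 9/16]
  S1: [7/16, 9/16]

(P^3)[S1 -> S1] = 9/16

Answer: 9/16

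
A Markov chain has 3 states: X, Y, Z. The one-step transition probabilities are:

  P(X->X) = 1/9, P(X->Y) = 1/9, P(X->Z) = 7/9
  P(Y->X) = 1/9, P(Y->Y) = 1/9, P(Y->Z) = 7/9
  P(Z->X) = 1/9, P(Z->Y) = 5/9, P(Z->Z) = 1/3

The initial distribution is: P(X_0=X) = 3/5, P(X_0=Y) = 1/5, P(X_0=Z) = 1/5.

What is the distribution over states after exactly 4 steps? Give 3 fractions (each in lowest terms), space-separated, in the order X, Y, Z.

Answer: 1/9 11929/32805 17231/32805

Derivation:
Propagating the distribution step by step (d_{t+1} = d_t * P):
d_0 = (X=3/5, Y=1/5, Z=1/5)
  d_1[X] = 3/5*1/9 + 1/5*1/9 + 1/5*1/9 = 1/9
  d_1[Y] = 3/5*1/9 + 1/5*1/9 + 1/5*5/9 = 1/5
  d_1[Z] = 3/5*7/9 + 1/5*7/9 + 1/5*1/3 = 31/45
d_1 = (X=1/9, Y=1/5, Z=31/45)
  d_2[X] = 1/9*1/9 + 1/5*1/9 + 31/45*1/9 = 1/9
  d_2[Y] = 1/9*1/9 + 1/5*1/9 + 31/45*5/9 = 169/405
  d_2[Z] = 1/9*7/9 + 1/5*7/9 + 31/45*1/3 = 191/405
d_2 = (X=1/9, Y=169/405, Z=191/405)
  d_3[X] = 1/9*1/9 + 169/405*1/9 + 191/405*1/9 = 1/9
  d_3[Y] = 1/9*1/9 + 169/405*1/9 + 191/405*5/9 = 1169/3645
  d_3[Z] = 1/9*7/9 + 169/405*7/9 + 191/405*1/3 = 2071/3645
d_3 = (X=1/9, Y=1169/3645, Z=2071/3645)
  d_4[X] = 1/9*1/9 + 1169/3645*1/9 + 2071/3645*1/9 = 1/9
  d_4[Y] = 1/9*1/9 + 1169/3645*1/9 + 2071/3645*5/9 = 11929/32805
  d_4[Z] = 1/9*7/9 + 1169/3645*7/9 + 2071/3645*1/3 = 17231/32805
d_4 = (X=1/9, Y=11929/32805, Z=17231/32805)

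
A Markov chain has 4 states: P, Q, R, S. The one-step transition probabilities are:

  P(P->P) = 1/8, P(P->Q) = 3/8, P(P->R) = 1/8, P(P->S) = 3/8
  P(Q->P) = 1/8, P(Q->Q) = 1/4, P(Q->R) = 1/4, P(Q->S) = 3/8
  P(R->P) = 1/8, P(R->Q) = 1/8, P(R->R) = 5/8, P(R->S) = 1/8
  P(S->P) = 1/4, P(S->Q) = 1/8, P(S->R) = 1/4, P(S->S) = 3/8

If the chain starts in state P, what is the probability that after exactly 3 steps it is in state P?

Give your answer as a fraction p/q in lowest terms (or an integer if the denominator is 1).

Answer: 43/256

Derivation:
Computing P^3 by repeated multiplication:
P^1 =
  P: [1/8, 3/8, 1/8, 3/8]
  Q: [1/8, 1/4, 1/4, 3/8]
  R: [1/8, 1/8, 5/8, 1/8]
  S: [1/4, 1/8, 1/4, 3/8]
P^2 =
  P: [11/64, 13/64, 9/32, 11/32]
  Q: [11/64, 3/16, 21/64, 5/16]
  R: [9/64, 11/64, 15/32, 7/32]
  S: [11/64, 13/64, 5/16, 5/16]
P^3 =
  P: [43/256, 99/512, 171/512, 39/128]
  Q: [21/128, 49/256, 45/128, 75/256]
  R: [39/256, 93/512, 209/512, 33/128]
  S: [21/128, 99/512, 177/512, 19/64]

(P^3)[P -> P] = 43/256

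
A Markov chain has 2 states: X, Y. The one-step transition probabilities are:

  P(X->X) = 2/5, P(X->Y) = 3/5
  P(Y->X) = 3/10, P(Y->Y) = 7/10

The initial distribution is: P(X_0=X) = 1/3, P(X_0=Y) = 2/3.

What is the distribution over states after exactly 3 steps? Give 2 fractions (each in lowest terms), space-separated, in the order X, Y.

Propagating the distribution step by step (d_{t+1} = d_t * P):
d_0 = (X=1/3, Y=2/3)
  d_1[X] = 1/3*2/5 + 2/3*3/10 = 1/3
  d_1[Y] = 1/3*3/5 + 2/3*7/10 = 2/3
d_1 = (X=1/3, Y=2/3)
  d_2[X] = 1/3*2/5 + 2/3*3/10 = 1/3
  d_2[Y] = 1/3*3/5 + 2/3*7/10 = 2/3
d_2 = (X=1/3, Y=2/3)
  d_3[X] = 1/3*2/5 + 2/3*3/10 = 1/3
  d_3[Y] = 1/3*3/5 + 2/3*7/10 = 2/3
d_3 = (X=1/3, Y=2/3)

Answer: 1/3 2/3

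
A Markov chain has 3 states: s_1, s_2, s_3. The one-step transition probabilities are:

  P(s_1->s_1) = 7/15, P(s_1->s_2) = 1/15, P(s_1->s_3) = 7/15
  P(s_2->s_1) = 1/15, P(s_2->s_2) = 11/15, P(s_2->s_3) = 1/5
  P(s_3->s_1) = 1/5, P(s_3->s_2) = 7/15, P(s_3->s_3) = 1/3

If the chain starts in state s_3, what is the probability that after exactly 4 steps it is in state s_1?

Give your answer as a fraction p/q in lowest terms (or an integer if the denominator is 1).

Computing P^4 by repeated multiplication:
P^1 =
  s_1: [7/15, 1/15, 7/15]
  s_2: [1/15, 11/15, 1/5]
  s_3: [1/5, 7/15, 1/3]
P^2 =
  s_1: [71/225, 67/225, 29/75]
  s_2: [3/25, 143/225, 11/45]
  s_3: [43/225, 23/45, 67/225]
P^3 =
  s_1: [11/45, 1417/3375, 1133/3375]
  s_2: [497/3375, 397/675, 893/3375]
  s_3: [617/3375, 1777/3375, 109/375]
P^4 =
  s_1: [10591/50625, 24343/50625, 15691/50625]
  s_2: [8143/50625, 28583/50625, 4633/16875]
  s_3: [3013/16875, 27031/50625, 2911/10125]

(P^4)[s_3 -> s_1] = 3013/16875

Answer: 3013/16875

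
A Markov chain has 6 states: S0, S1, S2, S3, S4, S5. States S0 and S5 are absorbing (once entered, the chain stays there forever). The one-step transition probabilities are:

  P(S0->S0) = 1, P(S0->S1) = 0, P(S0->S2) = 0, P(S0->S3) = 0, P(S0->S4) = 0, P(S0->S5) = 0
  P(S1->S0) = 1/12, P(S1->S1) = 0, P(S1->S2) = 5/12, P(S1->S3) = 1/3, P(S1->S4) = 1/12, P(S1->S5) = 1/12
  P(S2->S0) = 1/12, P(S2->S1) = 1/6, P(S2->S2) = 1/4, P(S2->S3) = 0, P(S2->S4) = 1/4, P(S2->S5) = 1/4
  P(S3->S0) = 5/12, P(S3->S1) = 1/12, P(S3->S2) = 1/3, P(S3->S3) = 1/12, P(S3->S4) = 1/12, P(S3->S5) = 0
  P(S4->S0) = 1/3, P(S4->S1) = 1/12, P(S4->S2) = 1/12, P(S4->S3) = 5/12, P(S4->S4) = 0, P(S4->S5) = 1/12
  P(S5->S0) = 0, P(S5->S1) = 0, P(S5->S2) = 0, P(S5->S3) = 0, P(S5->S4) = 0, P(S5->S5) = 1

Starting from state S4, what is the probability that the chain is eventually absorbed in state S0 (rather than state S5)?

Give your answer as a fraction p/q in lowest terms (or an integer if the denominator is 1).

Answer: 1845/2497

Derivation:
Let a_i = P(absorbed in S0 | start in state i).
Boundary conditions: a_S0 = 1, a_S5 = 0.
For each transient state i, a_i = sum_j P(i->j) * a_j:
  a_S1 = 1/12*a_S0 + 0*a_S1 + 5/12*a_S2 + 1/3*a_S3 + 1/12*a_S4 + 1/12*a_S5
  a_S2 = 1/12*a_S0 + 1/6*a_S1 + 1/4*a_S2 + 0*a_S3 + 1/4*a_S4 + 1/4*a_S5
  a_S3 = 5/12*a_S0 + 1/12*a_S1 + 1/3*a_S2 + 1/12*a_S3 + 1/12*a_S4 + 0*a_S5
  a_S4 = 1/3*a_S0 + 1/12*a_S1 + 1/12*a_S2 + 5/12*a_S3 + 0*a_S4 + 1/12*a_S5

Substituting a_S0 = 1 and a_S5 = 0, rearrange to (I - Q) a = r where r[i] = P(i -> S0):
  [1, -5/12, -1/3, -1/12] . (a_S1, a_S2, a_S3, a_S4) = 1/12
  [-1/6, 3/4, 0, -1/4] . (a_S1, a_S2, a_S3, a_S4) = 1/12
  [-1/12, -1/3, 11/12, -1/12] . (a_S1, a_S2, a_S3, a_S4) = 5/12
  [-1/12, -1/12, -5/12, 1] . (a_S1, a_S2, a_S3, a_S4) = 1/3

Solving yields:
  a_S1 = 1501/2497
  a_S2 = 1226/2497
  a_S3 = 1885/2497
  a_S4 = 1845/2497

Starting state is S4, so the absorption probability is a_S4 = 1845/2497.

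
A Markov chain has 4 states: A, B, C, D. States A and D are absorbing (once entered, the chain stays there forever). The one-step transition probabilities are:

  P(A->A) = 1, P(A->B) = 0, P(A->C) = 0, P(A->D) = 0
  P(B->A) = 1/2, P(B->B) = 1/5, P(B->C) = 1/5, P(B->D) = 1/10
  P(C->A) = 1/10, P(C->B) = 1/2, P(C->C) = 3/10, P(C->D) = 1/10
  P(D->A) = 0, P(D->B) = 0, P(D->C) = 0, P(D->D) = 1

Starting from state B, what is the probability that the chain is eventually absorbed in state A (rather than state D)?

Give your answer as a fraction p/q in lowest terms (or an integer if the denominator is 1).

Let a_i = P(absorbed in A | start in state i).
Boundary conditions: a_A = 1, a_D = 0.
For each transient state i, a_i = sum_j P(i->j) * a_j:
  a_B = 1/2*a_A + 1/5*a_B + 1/5*a_C + 1/10*a_D
  a_C = 1/10*a_A + 1/2*a_B + 3/10*a_C + 1/10*a_D

Substituting a_A = 1 and a_D = 0, rearrange to (I - Q) a = r where r[i] = P(i -> A):
  [4/5, -1/5] . (a_B, a_C) = 1/2
  [-1/2, 7/10] . (a_B, a_C) = 1/10

Solving yields:
  a_B = 37/46
  a_C = 33/46

Starting state is B, so the absorption probability is a_B = 37/46.

Answer: 37/46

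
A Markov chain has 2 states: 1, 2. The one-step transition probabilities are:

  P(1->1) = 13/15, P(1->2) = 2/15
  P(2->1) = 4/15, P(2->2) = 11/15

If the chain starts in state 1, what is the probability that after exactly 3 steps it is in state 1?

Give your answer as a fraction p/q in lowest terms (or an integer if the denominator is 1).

Computing P^3 by repeated multiplication:
P^1 =
  1: [13/15, 2/15]
  2: [4/15, 11/15]
P^2 =
  1: [59/75, 16/75]
  2: [32/75, 43/75]
P^3 =
  1: [277/375, 98/375]
  2: [196/375, 179/375]

(P^3)[1 -> 1] = 277/375

Answer: 277/375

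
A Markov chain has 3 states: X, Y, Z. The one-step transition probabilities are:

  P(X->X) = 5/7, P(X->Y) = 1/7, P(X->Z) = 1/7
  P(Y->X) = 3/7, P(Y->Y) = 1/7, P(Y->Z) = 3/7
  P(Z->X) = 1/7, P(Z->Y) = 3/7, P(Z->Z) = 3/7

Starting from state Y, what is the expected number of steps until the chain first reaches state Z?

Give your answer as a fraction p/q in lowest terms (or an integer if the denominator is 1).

Let h_i = expected steps to first reach Z from state i.
Boundary: h_Z = 0.
First-step equations for the other states:
  h_X = 1 + 5/7*h_X + 1/7*h_Y + 1/7*h_Z
  h_Y = 1 + 3/7*h_X + 1/7*h_Y + 3/7*h_Z

Substituting h_Z = 0 and rearranging gives the linear system (I - Q) h = 1:
  [2/7, -1/7] . (h_X, h_Y) = 1
  [-3/7, 6/7] . (h_X, h_Y) = 1

Solving yields:
  h_X = 49/9
  h_Y = 35/9

Starting state is Y, so the expected hitting time is h_Y = 35/9.

Answer: 35/9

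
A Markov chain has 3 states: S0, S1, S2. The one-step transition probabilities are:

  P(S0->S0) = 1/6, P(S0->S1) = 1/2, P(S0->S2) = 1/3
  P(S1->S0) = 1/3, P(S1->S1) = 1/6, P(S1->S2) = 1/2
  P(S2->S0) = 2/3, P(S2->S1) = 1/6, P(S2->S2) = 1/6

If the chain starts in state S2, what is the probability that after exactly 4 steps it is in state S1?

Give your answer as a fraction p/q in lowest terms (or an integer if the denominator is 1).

Answer: 97/324

Derivation:
Computing P^4 by repeated multiplication:
P^1 =
  S0: [1/6, 1/2, 1/3]
  S1: [1/3, 1/6, 1/2]
  S2: [2/3, 1/6, 1/6]
P^2 =
  S0: [5/12, 2/9, 13/36]
  S1: [4/9, 5/18, 5/18]
  S2: [5/18, 7/18, 1/3]
P^3 =
  S0: [83/216, 11/36, 67/216]
  S1: [19/54, 17/54, 1/3]
  S2: [43/108, 7/27, 37/108]
P^4 =
  S0: [161/432, 191/648, 431/1296]
  S1: [125/324, 23/81, 107/324]
  S2: [247/648, 97/324, 23/72]

(P^4)[S2 -> S1] = 97/324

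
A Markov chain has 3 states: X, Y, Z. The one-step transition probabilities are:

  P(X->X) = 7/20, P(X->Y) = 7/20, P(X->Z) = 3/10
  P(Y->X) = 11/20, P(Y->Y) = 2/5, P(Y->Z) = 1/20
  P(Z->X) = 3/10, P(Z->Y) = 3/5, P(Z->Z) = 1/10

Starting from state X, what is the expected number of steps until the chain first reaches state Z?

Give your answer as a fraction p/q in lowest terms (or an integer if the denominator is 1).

Answer: 380/79

Derivation:
Let h_i = expected steps to first reach Z from state i.
Boundary: h_Z = 0.
First-step equations for the other states:
  h_X = 1 + 7/20*h_X + 7/20*h_Y + 3/10*h_Z
  h_Y = 1 + 11/20*h_X + 2/5*h_Y + 1/20*h_Z

Substituting h_Z = 0 and rearranging gives the linear system (I - Q) h = 1:
  [13/20, -7/20] . (h_X, h_Y) = 1
  [-11/20, 3/5] . (h_X, h_Y) = 1

Solving yields:
  h_X = 380/79
  h_Y = 480/79

Starting state is X, so the expected hitting time is h_X = 380/79.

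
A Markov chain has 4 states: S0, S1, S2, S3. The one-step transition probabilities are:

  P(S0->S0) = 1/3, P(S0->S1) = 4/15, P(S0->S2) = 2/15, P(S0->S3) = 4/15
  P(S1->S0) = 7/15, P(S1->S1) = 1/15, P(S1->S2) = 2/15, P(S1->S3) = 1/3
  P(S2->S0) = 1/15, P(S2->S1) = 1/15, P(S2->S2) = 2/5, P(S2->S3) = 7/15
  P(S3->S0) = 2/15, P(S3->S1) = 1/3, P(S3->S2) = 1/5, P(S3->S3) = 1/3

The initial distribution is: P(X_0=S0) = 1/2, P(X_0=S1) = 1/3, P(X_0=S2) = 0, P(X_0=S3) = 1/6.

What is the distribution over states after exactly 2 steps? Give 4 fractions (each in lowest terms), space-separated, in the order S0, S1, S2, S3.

Propagating the distribution step by step (d_{t+1} = d_t * P):
d_0 = (S0=1/2, S1=1/3, S2=0, S3=1/6)
  d_1[S0] = 1/2*1/3 + 1/3*7/15 + 0*1/15 + 1/6*2/15 = 31/90
  d_1[S1] = 1/2*4/15 + 1/3*1/15 + 0*1/15 + 1/6*1/3 = 19/90
  d_1[S2] = 1/2*2/15 + 1/3*2/15 + 0*2/5 + 1/6*1/5 = 13/90
  d_1[S3] = 1/2*4/15 + 1/3*1/3 + 0*7/15 + 1/6*1/3 = 3/10
d_1 = (S0=31/90, S1=19/90, S2=13/90, S3=3/10)
  d_2[S0] = 31/90*1/3 + 19/90*7/15 + 13/90*1/15 + 3/10*2/15 = 71/270
  d_2[S1] = 31/90*4/15 + 19/90*1/15 + 13/90*1/15 + 3/10*1/3 = 97/450
  d_2[S2] = 31/90*2/15 + 19/90*2/15 + 13/90*2/5 + 3/10*1/5 = 259/1350
  d_2[S3] = 31/90*4/15 + 19/90*1/3 + 13/90*7/15 + 3/10*1/3 = 89/270
d_2 = (S0=71/270, S1=97/450, S2=259/1350, S3=89/270)

Answer: 71/270 97/450 259/1350 89/270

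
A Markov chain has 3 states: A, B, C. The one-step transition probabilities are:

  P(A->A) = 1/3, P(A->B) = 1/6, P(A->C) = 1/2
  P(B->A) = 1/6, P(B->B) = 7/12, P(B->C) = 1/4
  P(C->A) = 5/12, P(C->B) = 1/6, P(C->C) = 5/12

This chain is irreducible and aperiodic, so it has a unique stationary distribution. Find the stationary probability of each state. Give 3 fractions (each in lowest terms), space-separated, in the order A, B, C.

The stationary distribution satisfies pi = pi * P, i.e.:
  pi_A = 1/3*pi_A + 1/6*pi_B + 5/12*pi_C
  pi_B = 1/6*pi_A + 7/12*pi_B + 1/6*pi_C
  pi_C = 1/2*pi_A + 1/4*pi_B + 5/12*pi_C
with normalization: pi_A + pi_B + pi_C = 1.

Using the first 2 balance equations plus normalization, the linear system A*pi = b is:
  [-2/3, 1/6, 5/12] . pi = 0
  [1/6, -5/12, 1/6] . pi = 0
  [1, 1, 1] . pi = 1

Solving yields:
  pi_A = 29/91
  pi_B = 2/7
  pi_C = 36/91

Verification (pi * P):
  29/91*1/3 + 2/7*1/6 + 36/91*5/12 = 29/91 = pi_A  (ok)
  29/91*1/6 + 2/7*7/12 + 36/91*1/6 = 2/7 = pi_B  (ok)
  29/91*1/2 + 2/7*1/4 + 36/91*5/12 = 36/91 = pi_C  (ok)

Answer: 29/91 2/7 36/91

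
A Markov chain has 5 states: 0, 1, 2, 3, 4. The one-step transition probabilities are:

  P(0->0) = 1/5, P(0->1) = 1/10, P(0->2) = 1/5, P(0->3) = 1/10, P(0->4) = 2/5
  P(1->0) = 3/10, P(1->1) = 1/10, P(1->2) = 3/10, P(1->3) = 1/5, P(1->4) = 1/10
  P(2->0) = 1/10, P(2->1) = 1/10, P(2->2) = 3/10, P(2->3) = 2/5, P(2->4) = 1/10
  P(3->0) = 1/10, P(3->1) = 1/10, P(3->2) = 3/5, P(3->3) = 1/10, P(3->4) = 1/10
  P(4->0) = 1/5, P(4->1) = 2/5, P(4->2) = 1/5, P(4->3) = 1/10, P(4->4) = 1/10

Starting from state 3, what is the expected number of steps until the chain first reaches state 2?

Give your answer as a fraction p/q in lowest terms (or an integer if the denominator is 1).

Let h_i = expected steps to first reach 2 from state i.
Boundary: h_2 = 0.
First-step equations for the other states:
  h_0 = 1 + 1/5*h_0 + 1/10*h_1 + 1/5*h_2 + 1/10*h_3 + 2/5*h_4
  h_1 = 1 + 3/10*h_0 + 1/10*h_1 + 3/10*h_2 + 1/5*h_3 + 1/10*h_4
  h_3 = 1 + 1/10*h_0 + 1/10*h_1 + 3/5*h_2 + 1/10*h_3 + 1/10*h_4
  h_4 = 1 + 1/5*h_0 + 2/5*h_1 + 1/5*h_2 + 1/10*h_3 + 1/10*h_4

Substituting h_2 = 0 and rearranging gives the linear system (I - Q) h = 1:
  [4/5, -1/10, -1/10, -2/5] . (h_0, h_1, h_3, h_4) = 1
  [-3/10, 9/10, -1/5, -1/10] . (h_0, h_1, h_3, h_4) = 1
  [-1/10, -1/10, 9/10, -1/10] . (h_0, h_1, h_3, h_4) = 1
  [-1/5, -2/5, -1/10, 9/10] . (h_0, h_1, h_3, h_4) = 1

Solving yields:
  h_0 = 2798/739
  h_1 = 2434/739
  h_3 = 1704/739
  h_4 = 2714/739

Starting state is 3, so the expected hitting time is h_3 = 1704/739.

Answer: 1704/739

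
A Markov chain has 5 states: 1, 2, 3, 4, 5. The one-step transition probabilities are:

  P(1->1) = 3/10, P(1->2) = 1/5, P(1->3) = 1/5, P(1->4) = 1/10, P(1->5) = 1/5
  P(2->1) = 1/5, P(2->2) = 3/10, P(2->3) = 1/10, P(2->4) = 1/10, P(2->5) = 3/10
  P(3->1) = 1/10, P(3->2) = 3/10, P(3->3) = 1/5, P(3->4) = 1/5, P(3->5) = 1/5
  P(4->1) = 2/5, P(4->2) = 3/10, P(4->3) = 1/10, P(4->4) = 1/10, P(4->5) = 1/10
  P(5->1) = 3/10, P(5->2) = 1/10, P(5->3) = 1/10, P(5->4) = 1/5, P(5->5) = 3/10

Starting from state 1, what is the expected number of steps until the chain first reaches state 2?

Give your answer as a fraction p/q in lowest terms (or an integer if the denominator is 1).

Let h_i = expected steps to first reach 2 from state i.
Boundary: h_2 = 0.
First-step equations for the other states:
  h_1 = 1 + 3/10*h_1 + 1/5*h_2 + 1/5*h_3 + 1/10*h_4 + 1/5*h_5
  h_3 = 1 + 1/10*h_1 + 3/10*h_2 + 1/5*h_3 + 1/5*h_4 + 1/5*h_5
  h_4 = 1 + 2/5*h_1 + 3/10*h_2 + 1/10*h_3 + 1/10*h_4 + 1/10*h_5
  h_5 = 1 + 3/10*h_1 + 1/10*h_2 + 1/10*h_3 + 1/5*h_4 + 3/10*h_5

Substituting h_2 = 0 and rearranging gives the linear system (I - Q) h = 1:
  [7/10, -1/5, -1/10, -1/5] . (h_1, h_3, h_4, h_5) = 1
  [-1/10, 4/5, -1/5, -1/5] . (h_1, h_3, h_4, h_5) = 1
  [-2/5, -1/10, 9/10, -1/10] . (h_1, h_3, h_4, h_5) = 1
  [-3/10, -1/10, -1/5, 7/10] . (h_1, h_3, h_4, h_5) = 1

Solving yields:
  h_1 = 2295/481
  h_3 = 4085/962
  h_4 = 2065/481
  h_5 = 5105/962

Starting state is 1, so the expected hitting time is h_1 = 2295/481.

Answer: 2295/481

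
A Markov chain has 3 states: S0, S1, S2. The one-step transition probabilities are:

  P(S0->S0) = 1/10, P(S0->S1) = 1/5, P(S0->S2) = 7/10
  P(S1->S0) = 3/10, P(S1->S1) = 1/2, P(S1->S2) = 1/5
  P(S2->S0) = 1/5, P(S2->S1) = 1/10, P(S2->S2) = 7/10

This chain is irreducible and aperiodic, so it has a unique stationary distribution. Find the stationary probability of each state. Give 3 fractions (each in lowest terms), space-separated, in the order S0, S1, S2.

Answer: 1/5 1/5 3/5

Derivation:
The stationary distribution satisfies pi = pi * P, i.e.:
  pi_S0 = 1/10*pi_S0 + 3/10*pi_S1 + 1/5*pi_S2
  pi_S1 = 1/5*pi_S0 + 1/2*pi_S1 + 1/10*pi_S2
  pi_S2 = 7/10*pi_S0 + 1/5*pi_S1 + 7/10*pi_S2
with normalization: pi_S0 + pi_S1 + pi_S2 = 1.

Using the first 2 balance equations plus normalization, the linear system A*pi = b is:
  [-9/10, 3/10, 1/5] . pi = 0
  [1/5, -1/2, 1/10] . pi = 0
  [1, 1, 1] . pi = 1

Solving yields:
  pi_S0 = 1/5
  pi_S1 = 1/5
  pi_S2 = 3/5

Verification (pi * P):
  1/5*1/10 + 1/5*3/10 + 3/5*1/5 = 1/5 = pi_S0  (ok)
  1/5*1/5 + 1/5*1/2 + 3/5*1/10 = 1/5 = pi_S1  (ok)
  1/5*7/10 + 1/5*1/5 + 3/5*7/10 = 3/5 = pi_S2  (ok)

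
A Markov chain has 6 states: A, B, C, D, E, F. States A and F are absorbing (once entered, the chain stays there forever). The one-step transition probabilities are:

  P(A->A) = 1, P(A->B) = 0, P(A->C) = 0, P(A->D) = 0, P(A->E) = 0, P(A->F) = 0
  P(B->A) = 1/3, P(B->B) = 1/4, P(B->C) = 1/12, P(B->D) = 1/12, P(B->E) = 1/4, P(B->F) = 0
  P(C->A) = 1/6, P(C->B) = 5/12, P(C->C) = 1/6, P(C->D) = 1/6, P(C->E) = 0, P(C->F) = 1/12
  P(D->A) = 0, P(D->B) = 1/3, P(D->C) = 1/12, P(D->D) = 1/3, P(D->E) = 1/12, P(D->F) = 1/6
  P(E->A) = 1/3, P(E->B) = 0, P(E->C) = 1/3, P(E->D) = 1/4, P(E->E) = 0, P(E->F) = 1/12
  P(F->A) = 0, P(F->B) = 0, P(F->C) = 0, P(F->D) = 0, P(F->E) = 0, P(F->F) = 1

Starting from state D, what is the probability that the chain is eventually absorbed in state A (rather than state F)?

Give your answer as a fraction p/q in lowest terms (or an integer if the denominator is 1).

Let a_i = P(absorbed in A | start in state i).
Boundary conditions: a_A = 1, a_F = 0.
For each transient state i, a_i = sum_j P(i->j) * a_j:
  a_B = 1/3*a_A + 1/4*a_B + 1/12*a_C + 1/12*a_D + 1/4*a_E + 0*a_F
  a_C = 1/6*a_A + 5/12*a_B + 1/6*a_C + 1/6*a_D + 0*a_E + 1/12*a_F
  a_D = 0*a_A + 1/3*a_B + 1/12*a_C + 1/3*a_D + 1/12*a_E + 1/6*a_F
  a_E = 1/3*a_A + 0*a_B + 1/3*a_C + 1/4*a_D + 0*a_E + 1/12*a_F

Substituting a_A = 1 and a_F = 0, rearrange to (I - Q) a = r where r[i] = P(i -> A):
  [3/4, -1/12, -1/12, -1/4] . (a_B, a_C, a_D, a_E) = 1/3
  [-5/12, 5/6, -1/6, 0] . (a_B, a_C, a_D, a_E) = 1/6
  [-1/3, -1/12, 2/3, -1/12] . (a_B, a_C, a_D, a_E) = 0
  [0, -1/3, -1/4, 1] . (a_B, a_C, a_D, a_E) = 1/3

Solving yields:
  a_B = 1251/1495
  a_C = 2209/2990
  a_D = 180/299
  a_E = 2183/2990

Starting state is D, so the absorption probability is a_D = 180/299.

Answer: 180/299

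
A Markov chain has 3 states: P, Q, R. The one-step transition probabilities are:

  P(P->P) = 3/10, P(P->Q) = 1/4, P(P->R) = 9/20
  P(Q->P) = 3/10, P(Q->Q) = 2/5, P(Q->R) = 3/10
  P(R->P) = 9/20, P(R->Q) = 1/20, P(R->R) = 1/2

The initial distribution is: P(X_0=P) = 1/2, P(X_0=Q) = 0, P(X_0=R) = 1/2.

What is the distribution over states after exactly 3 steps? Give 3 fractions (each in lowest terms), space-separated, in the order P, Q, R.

Answer: 5883/16000 1491/8000 1427/3200

Derivation:
Propagating the distribution step by step (d_{t+1} = d_t * P):
d_0 = (P=1/2, Q=0, R=1/2)
  d_1[P] = 1/2*3/10 + 0*3/10 + 1/2*9/20 = 3/8
  d_1[Q] = 1/2*1/4 + 0*2/5 + 1/2*1/20 = 3/20
  d_1[R] = 1/2*9/20 + 0*3/10 + 1/2*1/2 = 19/40
d_1 = (P=3/8, Q=3/20, R=19/40)
  d_2[P] = 3/8*3/10 + 3/20*3/10 + 19/40*9/20 = 297/800
  d_2[Q] = 3/8*1/4 + 3/20*2/5 + 19/40*1/20 = 71/400
  d_2[R] = 3/8*9/20 + 3/20*3/10 + 19/40*1/2 = 361/800
d_2 = (P=297/800, Q=71/400, R=361/800)
  d_3[P] = 297/800*3/10 + 71/400*3/10 + 361/800*9/20 = 5883/16000
  d_3[Q] = 297/800*1/4 + 71/400*2/5 + 361/800*1/20 = 1491/8000
  d_3[R] = 297/800*9/20 + 71/400*3/10 + 361/800*1/2 = 1427/3200
d_3 = (P=5883/16000, Q=1491/8000, R=1427/3200)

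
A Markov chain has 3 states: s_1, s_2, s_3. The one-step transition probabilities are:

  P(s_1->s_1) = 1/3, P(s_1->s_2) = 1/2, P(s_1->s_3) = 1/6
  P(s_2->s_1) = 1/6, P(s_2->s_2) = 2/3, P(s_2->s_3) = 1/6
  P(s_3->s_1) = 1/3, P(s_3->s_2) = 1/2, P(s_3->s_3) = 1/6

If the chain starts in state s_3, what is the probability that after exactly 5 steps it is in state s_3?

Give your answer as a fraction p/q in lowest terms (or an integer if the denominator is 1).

Answer: 1/6

Derivation:
Computing P^5 by repeated multiplication:
P^1 =
  s_1: [1/3, 1/2, 1/6]
  s_2: [1/6, 2/3, 1/6]
  s_3: [1/3, 1/2, 1/6]
P^2 =
  s_1: [1/4, 7/12, 1/6]
  s_2: [2/9, 11/18, 1/6]
  s_3: [1/4, 7/12, 1/6]
P^3 =
  s_1: [17/72, 43/72, 1/6]
  s_2: [25/108, 65/108, 1/6]
  s_3: [17/72, 43/72, 1/6]
P^4 =
  s_1: [101/432, 259/432, 1/6]
  s_2: [151/648, 389/648, 1/6]
  s_3: [101/432, 259/432, 1/6]
P^5 =
  s_1: [605/2592, 1555/2592, 1/6]
  s_2: [907/3888, 2333/3888, 1/6]
  s_3: [605/2592, 1555/2592, 1/6]

(P^5)[s_3 -> s_3] = 1/6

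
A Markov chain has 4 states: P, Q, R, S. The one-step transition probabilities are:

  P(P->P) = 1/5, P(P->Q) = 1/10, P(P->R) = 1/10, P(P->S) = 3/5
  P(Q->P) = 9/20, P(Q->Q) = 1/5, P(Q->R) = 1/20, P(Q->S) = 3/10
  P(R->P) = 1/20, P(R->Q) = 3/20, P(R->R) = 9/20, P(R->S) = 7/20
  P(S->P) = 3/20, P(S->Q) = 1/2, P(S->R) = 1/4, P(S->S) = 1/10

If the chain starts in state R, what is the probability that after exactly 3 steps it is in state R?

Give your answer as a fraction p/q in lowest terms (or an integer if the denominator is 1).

Answer: 1857/8000

Derivation:
Computing P^3 by repeated multiplication:
P^1 =
  P: [1/5, 1/10, 1/10, 3/5]
  Q: [9/20, 1/5, 1/20, 3/10]
  R: [1/20, 3/20, 9/20, 7/20]
  S: [3/20, 1/2, 1/4, 1/10]
P^2 =
  P: [9/50, 71/200, 11/50, 49/200]
  Q: [91/400, 97/400, 61/400, 151/400]
  R: [61/400, 111/400, 121/400, 107/400]
  S: [113/400, 81/400, 71/400, 27/80]
P^3 =
  P: [487/2000, 489/2000, 49/250, 79/250]
  Q: [1751/8000, 2263/8000, 1583/8000, 2403/8000]
  R: [337/1600, 1999/8000, 1857/8000, 2459/8000]
  S: [1657/8000, 2113/8000, 1621/8000, 2609/8000]

(P^3)[R -> R] = 1857/8000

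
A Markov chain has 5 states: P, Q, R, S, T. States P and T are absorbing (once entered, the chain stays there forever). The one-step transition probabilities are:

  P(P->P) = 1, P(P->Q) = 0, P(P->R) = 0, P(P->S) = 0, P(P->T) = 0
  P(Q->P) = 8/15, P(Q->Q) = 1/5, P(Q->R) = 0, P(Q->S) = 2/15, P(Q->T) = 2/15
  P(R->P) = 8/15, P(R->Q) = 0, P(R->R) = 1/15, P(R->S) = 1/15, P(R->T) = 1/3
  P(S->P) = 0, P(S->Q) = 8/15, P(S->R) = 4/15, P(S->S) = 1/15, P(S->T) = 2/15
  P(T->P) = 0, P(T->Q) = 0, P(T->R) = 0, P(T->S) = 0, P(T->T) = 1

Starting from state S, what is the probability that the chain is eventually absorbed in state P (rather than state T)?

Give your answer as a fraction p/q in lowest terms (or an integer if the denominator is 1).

Answer: 8/13

Derivation:
Let a_i = P(absorbed in P | start in state i).
Boundary conditions: a_P = 1, a_T = 0.
For each transient state i, a_i = sum_j P(i->j) * a_j:
  a_Q = 8/15*a_P + 1/5*a_Q + 0*a_R + 2/15*a_S + 2/15*a_T
  a_R = 8/15*a_P + 0*a_Q + 1/15*a_R + 1/15*a_S + 1/3*a_T
  a_S = 0*a_P + 8/15*a_Q + 4/15*a_R + 1/15*a_S + 2/15*a_T

Substituting a_P = 1 and a_T = 0, rearrange to (I - Q) a = r where r[i] = P(i -> P):
  [4/5, 0, -2/15] . (a_Q, a_R, a_S) = 8/15
  [0, 14/15, -1/15] . (a_Q, a_R, a_S) = 8/15
  [-8/15, -4/15, 14/15] . (a_Q, a_R, a_S) = 0

Solving yields:
  a_Q = 10/13
  a_R = 8/13
  a_S = 8/13

Starting state is S, so the absorption probability is a_S = 8/13.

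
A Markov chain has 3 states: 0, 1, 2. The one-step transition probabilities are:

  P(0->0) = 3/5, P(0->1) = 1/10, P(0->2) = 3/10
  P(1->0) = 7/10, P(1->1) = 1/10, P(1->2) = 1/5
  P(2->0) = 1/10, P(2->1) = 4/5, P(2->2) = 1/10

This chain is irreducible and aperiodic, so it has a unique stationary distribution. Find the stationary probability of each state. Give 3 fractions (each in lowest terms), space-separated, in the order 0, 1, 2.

Answer: 65/127 33/127 29/127

Derivation:
The stationary distribution satisfies pi = pi * P, i.e.:
  pi_0 = 3/5*pi_0 + 7/10*pi_1 + 1/10*pi_2
  pi_1 = 1/10*pi_0 + 1/10*pi_1 + 4/5*pi_2
  pi_2 = 3/10*pi_0 + 1/5*pi_1 + 1/10*pi_2
with normalization: pi_0 + pi_1 + pi_2 = 1.

Using the first 2 balance equations plus normalization, the linear system A*pi = b is:
  [-2/5, 7/10, 1/10] . pi = 0
  [1/10, -9/10, 4/5] . pi = 0
  [1, 1, 1] . pi = 1

Solving yields:
  pi_0 = 65/127
  pi_1 = 33/127
  pi_2 = 29/127

Verification (pi * P):
  65/127*3/5 + 33/127*7/10 + 29/127*1/10 = 65/127 = pi_0  (ok)
  65/127*1/10 + 33/127*1/10 + 29/127*4/5 = 33/127 = pi_1  (ok)
  65/127*3/10 + 33/127*1/5 + 29/127*1/10 = 29/127 = pi_2  (ok)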